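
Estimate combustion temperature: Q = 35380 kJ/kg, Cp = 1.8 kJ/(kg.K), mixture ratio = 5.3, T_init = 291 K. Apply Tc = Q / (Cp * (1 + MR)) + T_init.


Tc = 35380 / (1.8 * (1 + 5.3)) + 291 = 3411 K

3411 K


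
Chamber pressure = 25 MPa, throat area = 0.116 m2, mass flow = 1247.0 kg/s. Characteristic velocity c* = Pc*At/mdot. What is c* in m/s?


c* = 25e6 * 0.116 / 1247.0 = 2326 m/s

2326 m/s


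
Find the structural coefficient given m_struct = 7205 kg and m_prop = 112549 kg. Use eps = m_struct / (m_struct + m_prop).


eps = 7205 / (7205 + 112549) = 0.0602

0.0602


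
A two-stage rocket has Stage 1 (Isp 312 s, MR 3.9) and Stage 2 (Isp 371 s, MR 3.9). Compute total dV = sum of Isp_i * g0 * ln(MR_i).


dV1 = 312 * 9.81 * ln(3.9) = 4165.6 m/s
dV2 = 371 * 9.81 * ln(3.9) = 4953.3 m/s
Total dV = 4165.6 + 4953.3 = 9118.9 m/s ~ 9119 m/s

9119 m/s


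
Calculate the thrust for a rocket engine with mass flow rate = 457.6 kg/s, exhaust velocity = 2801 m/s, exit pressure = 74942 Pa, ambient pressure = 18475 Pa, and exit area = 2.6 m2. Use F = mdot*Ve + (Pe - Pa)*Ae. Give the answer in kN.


F = 457.6 * 2801 + (74942 - 18475) * 2.6 = 1.4286e+06 N = 1428.6 kN

1428.6 kN


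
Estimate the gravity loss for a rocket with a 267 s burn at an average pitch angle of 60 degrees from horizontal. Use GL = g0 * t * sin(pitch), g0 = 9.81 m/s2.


GL = 9.81 * 267 * sin(60 deg) = 2268 m/s

2268 m/s


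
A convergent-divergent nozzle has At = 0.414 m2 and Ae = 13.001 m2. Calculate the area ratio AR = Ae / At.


AR = 13.001 / 0.414 = 31.4

31.4


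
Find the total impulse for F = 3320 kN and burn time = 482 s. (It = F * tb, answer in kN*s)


It = 3320 * 482 = 1600240 kN*s

1600240 kN*s


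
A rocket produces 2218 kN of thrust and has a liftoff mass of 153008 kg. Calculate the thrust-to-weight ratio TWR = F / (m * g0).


TWR = 2218000 / (153008 * 9.81) = 1.48

1.48


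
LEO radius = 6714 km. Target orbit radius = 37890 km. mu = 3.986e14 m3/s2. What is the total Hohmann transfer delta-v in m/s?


V1 = sqrt(mu/r1) = 7705.09 m/s
dV1 = V1*(sqrt(2*r2/(r1+r2)) - 1) = 2338.02 m/s
V2 = sqrt(mu/r2) = 3243.44 m/s
dV2 = V2*(1 - sqrt(2*r1/(r1+r2))) = 1463.83 m/s
Total dV = 3802 m/s

3802 m/s


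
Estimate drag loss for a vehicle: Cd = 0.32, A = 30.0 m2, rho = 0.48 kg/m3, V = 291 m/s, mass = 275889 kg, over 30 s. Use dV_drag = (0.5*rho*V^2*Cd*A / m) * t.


D = 0.5 * 0.48 * 291^2 * 0.32 * 30.0 = 195105.02 N
a = 195105.02 / 275889 = 0.7072 m/s2
dV = 0.7072 * 30 = 21.2 m/s

21.2 m/s


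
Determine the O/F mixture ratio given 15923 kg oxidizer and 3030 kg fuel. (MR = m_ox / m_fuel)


MR = 15923 / 3030 = 5.26

5.26


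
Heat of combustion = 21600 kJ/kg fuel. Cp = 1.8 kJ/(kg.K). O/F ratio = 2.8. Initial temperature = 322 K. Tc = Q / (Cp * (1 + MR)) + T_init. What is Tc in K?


Tc = 21600 / (1.8 * (1 + 2.8)) + 322 = 3480 K

3480 K


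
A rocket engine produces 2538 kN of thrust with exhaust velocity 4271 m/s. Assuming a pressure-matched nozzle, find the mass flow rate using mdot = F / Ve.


mdot = F / Ve = 2538000 / 4271 = 594.2 kg/s

594.2 kg/s


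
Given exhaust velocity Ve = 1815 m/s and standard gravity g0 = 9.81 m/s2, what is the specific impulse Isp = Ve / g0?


Isp = Ve / g0 = 1815 / 9.81 = 185.0 s

185.0 s


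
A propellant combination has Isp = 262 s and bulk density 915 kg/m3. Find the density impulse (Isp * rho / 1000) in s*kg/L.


rho*Isp = 262 * 915 / 1000 = 240 s*kg/L

240 s*kg/L


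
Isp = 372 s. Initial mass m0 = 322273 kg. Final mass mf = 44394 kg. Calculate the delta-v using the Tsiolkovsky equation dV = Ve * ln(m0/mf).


Ve = 372 * 9.81 = 3649.32 m/s
dV = 3649.32 * ln(322273/44394) = 7234 m/s

7234 m/s


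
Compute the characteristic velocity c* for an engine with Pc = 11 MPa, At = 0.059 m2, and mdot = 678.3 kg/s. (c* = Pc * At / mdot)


c* = 11e6 * 0.059 / 678.3 = 957 m/s

957 m/s


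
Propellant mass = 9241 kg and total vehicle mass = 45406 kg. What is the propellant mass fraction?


PMF = 9241 / 45406 = 0.204

0.204


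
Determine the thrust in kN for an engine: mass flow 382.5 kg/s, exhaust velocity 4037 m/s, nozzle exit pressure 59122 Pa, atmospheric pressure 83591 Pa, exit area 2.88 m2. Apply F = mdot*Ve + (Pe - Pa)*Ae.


F = 382.5 * 4037 + (59122 - 83591) * 2.88 = 1.4737e+06 N = 1473.7 kN

1473.7 kN


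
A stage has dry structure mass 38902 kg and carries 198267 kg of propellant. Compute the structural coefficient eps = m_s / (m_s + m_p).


eps = 38902 / (38902 + 198267) = 0.164

0.164


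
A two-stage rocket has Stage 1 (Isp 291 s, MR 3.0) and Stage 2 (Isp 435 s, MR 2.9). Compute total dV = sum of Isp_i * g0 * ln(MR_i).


dV1 = 291 * 9.81 * ln(3.0) = 3136.2 m/s
dV2 = 435 * 9.81 * ln(2.9) = 4543.5 m/s
Total dV = 3136.2 + 4543.5 = 7679.7 m/s ~ 7680 m/s

7680 m/s


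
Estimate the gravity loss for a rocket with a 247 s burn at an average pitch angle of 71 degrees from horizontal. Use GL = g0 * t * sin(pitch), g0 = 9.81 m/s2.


GL = 9.81 * 247 * sin(71 deg) = 2291 m/s

2291 m/s


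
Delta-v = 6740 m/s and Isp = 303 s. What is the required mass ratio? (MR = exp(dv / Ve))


Ve = 303 * 9.81 = 2972.43 m/s
MR = exp(6740 / 2972.43) = 9.655

9.655


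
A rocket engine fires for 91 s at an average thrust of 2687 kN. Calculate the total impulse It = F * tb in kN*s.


It = 2687 * 91 = 244517 kN*s

244517 kN*s


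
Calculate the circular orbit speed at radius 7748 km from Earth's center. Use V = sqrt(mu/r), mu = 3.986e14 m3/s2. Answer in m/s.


V = sqrt(3.986e14 / 7748000) = 7173 m/s

7173 m/s


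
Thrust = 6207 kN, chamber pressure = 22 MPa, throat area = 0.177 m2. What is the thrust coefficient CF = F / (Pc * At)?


CF = 6207000 / (22e6 * 0.177) = 1.59

1.59


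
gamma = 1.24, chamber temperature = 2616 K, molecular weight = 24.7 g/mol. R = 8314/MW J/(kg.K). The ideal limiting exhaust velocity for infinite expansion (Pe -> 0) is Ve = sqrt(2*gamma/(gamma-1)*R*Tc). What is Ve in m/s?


R = 8314 / 24.7 = 336.6 J/(kg.K)
Ve = sqrt(2 * 1.24 / (1.24 - 1) * 336.6 * 2616) = 3016 m/s

3016 m/s


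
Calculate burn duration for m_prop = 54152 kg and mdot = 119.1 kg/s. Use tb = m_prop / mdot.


tb = 54152 / 119.1 = 454.7 s

454.7 s


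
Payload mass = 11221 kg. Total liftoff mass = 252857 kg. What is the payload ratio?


PR = 11221 / 252857 = 0.0444

0.0444


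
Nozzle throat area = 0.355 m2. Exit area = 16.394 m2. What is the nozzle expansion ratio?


AR = 16.394 / 0.355 = 46.2

46.2


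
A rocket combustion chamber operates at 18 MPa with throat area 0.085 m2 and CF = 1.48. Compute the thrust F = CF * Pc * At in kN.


F = 1.48 * 18e6 * 0.085 = 2.2644e+06 N = 2264.4 kN

2264.4 kN


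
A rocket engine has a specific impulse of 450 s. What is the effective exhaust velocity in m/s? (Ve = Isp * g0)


Ve = Isp * g0 = 450 * 9.81 = 4414.5 m/s

4414.5 m/s


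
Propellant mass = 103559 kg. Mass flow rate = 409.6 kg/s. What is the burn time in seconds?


tb = 103559 / 409.6 = 252.8 s

252.8 s


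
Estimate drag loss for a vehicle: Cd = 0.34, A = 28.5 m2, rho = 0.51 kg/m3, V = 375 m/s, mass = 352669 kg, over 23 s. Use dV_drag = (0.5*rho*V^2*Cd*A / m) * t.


D = 0.5 * 0.51 * 375^2 * 0.34 * 28.5 = 347477.34 N
a = 347477.34 / 352669 = 0.9853 m/s2
dV = 0.9853 * 23 = 22.7 m/s

22.7 m/s


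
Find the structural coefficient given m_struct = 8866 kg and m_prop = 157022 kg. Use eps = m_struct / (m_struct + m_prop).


eps = 8866 / (8866 + 157022) = 0.0534

0.0534


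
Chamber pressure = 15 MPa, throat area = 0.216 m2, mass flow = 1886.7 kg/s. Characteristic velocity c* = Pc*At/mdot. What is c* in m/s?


c* = 15e6 * 0.216 / 1886.7 = 1717 m/s

1717 m/s


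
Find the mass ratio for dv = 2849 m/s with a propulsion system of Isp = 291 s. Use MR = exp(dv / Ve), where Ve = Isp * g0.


Ve = 291 * 9.81 = 2854.71 m/s
MR = exp(2849 / 2854.71) = 2.713

2.713


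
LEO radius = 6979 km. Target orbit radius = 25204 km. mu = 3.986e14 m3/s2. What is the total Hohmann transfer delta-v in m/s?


V1 = sqrt(mu/r1) = 7557.39 m/s
dV1 = V1*(sqrt(2*r2/(r1+r2)) - 1) = 1900.81 m/s
V2 = sqrt(mu/r2) = 3976.8 m/s
dV2 = V2*(1 - sqrt(2*r1/(r1+r2))) = 1357.82 m/s
Total dV = 3259 m/s

3259 m/s


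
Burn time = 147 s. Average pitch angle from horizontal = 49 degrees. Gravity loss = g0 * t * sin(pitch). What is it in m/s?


GL = 9.81 * 147 * sin(49 deg) = 1088 m/s

1088 m/s


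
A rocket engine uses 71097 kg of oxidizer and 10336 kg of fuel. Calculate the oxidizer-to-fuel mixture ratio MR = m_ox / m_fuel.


MR = 71097 / 10336 = 6.88

6.88


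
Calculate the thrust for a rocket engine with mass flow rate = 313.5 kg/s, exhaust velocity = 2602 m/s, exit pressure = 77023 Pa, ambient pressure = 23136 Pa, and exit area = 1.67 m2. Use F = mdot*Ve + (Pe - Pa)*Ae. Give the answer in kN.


F = 313.5 * 2602 + (77023 - 23136) * 1.67 = 905718.0 N = 905.7 kN

905.7 kN


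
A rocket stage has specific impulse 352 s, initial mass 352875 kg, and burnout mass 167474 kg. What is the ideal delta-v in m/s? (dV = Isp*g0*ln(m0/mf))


Ve = 352 * 9.81 = 3453.12 m/s
dV = 3453.12 * ln(352875/167474) = 2574 m/s

2574 m/s


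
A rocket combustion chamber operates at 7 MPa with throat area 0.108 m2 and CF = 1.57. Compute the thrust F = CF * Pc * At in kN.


F = 1.57 * 7e6 * 0.108 = 1.1869e+06 N = 1186.9 kN

1186.9 kN


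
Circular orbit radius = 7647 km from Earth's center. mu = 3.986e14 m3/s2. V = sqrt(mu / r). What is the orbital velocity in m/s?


V = sqrt(3.986e14 / 7647000) = 7220 m/s

7220 m/s


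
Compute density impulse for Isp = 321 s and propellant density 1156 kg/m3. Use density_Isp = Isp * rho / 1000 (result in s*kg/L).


rho*Isp = 321 * 1156 / 1000 = 371 s*kg/L

371 s*kg/L


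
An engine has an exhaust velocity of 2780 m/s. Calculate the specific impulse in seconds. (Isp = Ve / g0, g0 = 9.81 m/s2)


Isp = Ve / g0 = 2780 / 9.81 = 283.4 s

283.4 s


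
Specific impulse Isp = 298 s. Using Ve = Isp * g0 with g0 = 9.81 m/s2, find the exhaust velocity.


Ve = Isp * g0 = 298 * 9.81 = 2923.4 m/s

2923.4 m/s


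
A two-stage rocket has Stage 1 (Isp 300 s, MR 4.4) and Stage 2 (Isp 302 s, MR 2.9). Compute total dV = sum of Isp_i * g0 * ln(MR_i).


dV1 = 300 * 9.81 * ln(4.4) = 4360.4 m/s
dV2 = 302 * 9.81 * ln(2.9) = 3154.3 m/s
Total dV = 4360.4 + 3154.3 = 7514.7 m/s ~ 7515 m/s

7515 m/s


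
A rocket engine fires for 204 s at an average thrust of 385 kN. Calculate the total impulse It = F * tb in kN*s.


It = 385 * 204 = 78540 kN*s

78540 kN*s


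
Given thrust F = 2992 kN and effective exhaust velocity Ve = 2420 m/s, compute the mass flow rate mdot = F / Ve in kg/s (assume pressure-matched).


mdot = F / Ve = 2992000 / 2420 = 1236.4 kg/s

1236.4 kg/s


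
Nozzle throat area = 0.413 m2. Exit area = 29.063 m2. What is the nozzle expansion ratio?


AR = 29.063 / 0.413 = 70.4

70.4


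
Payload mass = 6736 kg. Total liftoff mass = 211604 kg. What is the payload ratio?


PR = 6736 / 211604 = 0.0318

0.0318


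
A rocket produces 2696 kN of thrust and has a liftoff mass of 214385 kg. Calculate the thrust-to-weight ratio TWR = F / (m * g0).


TWR = 2696000 / (214385 * 9.81) = 1.28

1.28


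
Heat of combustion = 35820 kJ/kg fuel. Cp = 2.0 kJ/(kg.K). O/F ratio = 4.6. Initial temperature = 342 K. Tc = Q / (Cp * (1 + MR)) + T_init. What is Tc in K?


Tc = 35820 / (2.0 * (1 + 4.6)) + 342 = 3540 K

3540 K


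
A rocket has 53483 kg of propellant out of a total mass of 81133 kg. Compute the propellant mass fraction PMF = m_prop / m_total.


PMF = 53483 / 81133 = 0.659

0.659


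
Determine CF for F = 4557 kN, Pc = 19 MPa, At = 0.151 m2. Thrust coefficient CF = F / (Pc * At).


CF = 4557000 / (19e6 * 0.151) = 1.59

1.59


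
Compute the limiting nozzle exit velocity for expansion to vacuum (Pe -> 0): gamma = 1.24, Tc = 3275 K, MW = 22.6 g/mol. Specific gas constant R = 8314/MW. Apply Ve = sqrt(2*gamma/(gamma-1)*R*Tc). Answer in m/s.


R = 8314 / 22.6 = 367.88 J/(kg.K)
Ve = sqrt(2 * 1.24 / (1.24 - 1) * 367.88 * 3275) = 3528 m/s

3528 m/s


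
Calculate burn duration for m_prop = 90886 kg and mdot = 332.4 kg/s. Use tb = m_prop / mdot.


tb = 90886 / 332.4 = 273.4 s

273.4 s


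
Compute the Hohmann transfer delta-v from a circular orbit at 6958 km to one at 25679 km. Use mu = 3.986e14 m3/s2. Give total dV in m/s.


V1 = sqrt(mu/r1) = 7568.79 m/s
dV1 = V1*(sqrt(2*r2/(r1+r2)) - 1) = 1925.78 m/s
V2 = sqrt(mu/r2) = 3939.85 m/s
dV2 = V2*(1 - sqrt(2*r1/(r1+r2))) = 1367.19 m/s
Total dV = 3293 m/s

3293 m/s


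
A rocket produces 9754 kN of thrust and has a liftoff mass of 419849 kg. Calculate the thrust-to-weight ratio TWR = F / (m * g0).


TWR = 9754000 / (419849 * 9.81) = 2.37

2.37


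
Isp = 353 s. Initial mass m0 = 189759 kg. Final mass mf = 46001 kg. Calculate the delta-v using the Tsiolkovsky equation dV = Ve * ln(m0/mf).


Ve = 353 * 9.81 = 3462.93 m/s
dV = 3462.93 * ln(189759/46001) = 4907 m/s

4907 m/s


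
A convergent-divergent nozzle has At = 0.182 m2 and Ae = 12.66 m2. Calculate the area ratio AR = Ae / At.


AR = 12.66 / 0.182 = 69.6

69.6


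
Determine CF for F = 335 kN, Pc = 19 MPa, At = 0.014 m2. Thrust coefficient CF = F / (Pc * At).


CF = 335000 / (19e6 * 0.014) = 1.26

1.26


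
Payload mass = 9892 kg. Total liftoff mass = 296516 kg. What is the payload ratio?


PR = 9892 / 296516 = 0.0334

0.0334


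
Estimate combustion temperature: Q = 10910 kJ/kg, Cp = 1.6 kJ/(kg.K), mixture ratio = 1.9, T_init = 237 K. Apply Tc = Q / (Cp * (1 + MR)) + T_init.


Tc = 10910 / (1.6 * (1 + 1.9)) + 237 = 2588 K

2588 K


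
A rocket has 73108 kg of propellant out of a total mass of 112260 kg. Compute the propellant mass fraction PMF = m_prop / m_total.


PMF = 73108 / 112260 = 0.651

0.651


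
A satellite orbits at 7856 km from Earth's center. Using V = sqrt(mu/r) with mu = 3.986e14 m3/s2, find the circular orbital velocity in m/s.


V = sqrt(3.986e14 / 7856000) = 7123 m/s

7123 m/s


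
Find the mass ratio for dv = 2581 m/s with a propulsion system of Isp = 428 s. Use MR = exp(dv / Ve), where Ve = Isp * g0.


Ve = 428 * 9.81 = 4198.68 m/s
MR = exp(2581 / 4198.68) = 1.849

1.849


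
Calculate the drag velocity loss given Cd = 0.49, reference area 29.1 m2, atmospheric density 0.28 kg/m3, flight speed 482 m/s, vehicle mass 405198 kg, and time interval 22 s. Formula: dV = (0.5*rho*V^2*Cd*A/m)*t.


D = 0.5 * 0.28 * 482^2 * 0.49 * 29.1 = 463779.11 N
a = 463779.11 / 405198 = 1.1446 m/s2
dV = 1.1446 * 22 = 25.2 m/s

25.2 m/s


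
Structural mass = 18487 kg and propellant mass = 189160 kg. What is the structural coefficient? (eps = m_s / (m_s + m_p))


eps = 18487 / (18487 + 189160) = 0.089

0.089


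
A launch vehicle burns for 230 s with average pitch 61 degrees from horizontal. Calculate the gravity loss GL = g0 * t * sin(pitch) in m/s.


GL = 9.81 * 230 * sin(61 deg) = 1973 m/s

1973 m/s


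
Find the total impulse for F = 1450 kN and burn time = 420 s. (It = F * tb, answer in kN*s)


It = 1450 * 420 = 609000 kN*s

609000 kN*s


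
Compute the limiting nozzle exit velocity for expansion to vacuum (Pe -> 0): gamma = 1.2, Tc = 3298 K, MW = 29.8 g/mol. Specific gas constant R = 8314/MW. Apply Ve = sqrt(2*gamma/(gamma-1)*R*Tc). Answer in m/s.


R = 8314 / 29.8 = 278.99 J/(kg.K)
Ve = sqrt(2 * 1.2 / (1.2 - 1) * 278.99 * 3298) = 3323 m/s

3323 m/s


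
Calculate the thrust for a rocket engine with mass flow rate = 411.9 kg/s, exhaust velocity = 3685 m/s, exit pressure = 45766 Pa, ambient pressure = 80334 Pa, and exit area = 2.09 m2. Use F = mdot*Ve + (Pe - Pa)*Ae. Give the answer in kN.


F = 411.9 * 3685 + (45766 - 80334) * 2.09 = 1.4456e+06 N = 1445.6 kN

1445.6 kN


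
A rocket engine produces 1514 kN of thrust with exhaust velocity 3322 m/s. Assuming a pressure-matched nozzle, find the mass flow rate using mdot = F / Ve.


mdot = F / Ve = 1514000 / 3322 = 455.7 kg/s

455.7 kg/s


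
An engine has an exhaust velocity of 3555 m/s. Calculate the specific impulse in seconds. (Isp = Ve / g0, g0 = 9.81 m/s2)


Isp = Ve / g0 = 3555 / 9.81 = 362.4 s

362.4 s


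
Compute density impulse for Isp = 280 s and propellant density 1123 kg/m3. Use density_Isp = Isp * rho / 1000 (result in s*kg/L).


rho*Isp = 280 * 1123 / 1000 = 314 s*kg/L

314 s*kg/L


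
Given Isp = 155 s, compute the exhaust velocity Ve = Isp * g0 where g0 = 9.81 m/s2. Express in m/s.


Ve = Isp * g0 = 155 * 9.81 = 1520.6 m/s

1520.6 m/s


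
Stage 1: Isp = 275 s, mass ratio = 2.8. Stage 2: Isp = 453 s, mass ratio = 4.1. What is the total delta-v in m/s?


dV1 = 275 * 9.81 * ln(2.8) = 2777.7 m/s
dV2 = 453 * 9.81 * ln(4.1) = 6270.3 m/s
Total dV = 2777.7 + 6270.3 = 9048.0 m/s ~ 9048 m/s

9048 m/s


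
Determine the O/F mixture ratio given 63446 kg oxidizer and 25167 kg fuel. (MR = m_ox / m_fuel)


MR = 63446 / 25167 = 2.52

2.52


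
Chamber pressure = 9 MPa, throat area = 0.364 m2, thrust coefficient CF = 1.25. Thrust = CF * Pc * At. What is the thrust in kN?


F = 1.25 * 9e6 * 0.364 = 4.0950e+06 N = 4095.0 kN

4095.0 kN


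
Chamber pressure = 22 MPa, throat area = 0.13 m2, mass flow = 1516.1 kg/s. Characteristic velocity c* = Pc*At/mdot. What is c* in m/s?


c* = 22e6 * 0.13 / 1516.1 = 1886 m/s

1886 m/s


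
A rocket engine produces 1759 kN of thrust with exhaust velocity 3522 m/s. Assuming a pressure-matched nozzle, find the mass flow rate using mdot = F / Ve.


mdot = F / Ve = 1759000 / 3522 = 499.4 kg/s

499.4 kg/s


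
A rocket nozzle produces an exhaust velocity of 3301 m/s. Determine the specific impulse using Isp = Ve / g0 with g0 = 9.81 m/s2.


Isp = Ve / g0 = 3301 / 9.81 = 336.5 s

336.5 s


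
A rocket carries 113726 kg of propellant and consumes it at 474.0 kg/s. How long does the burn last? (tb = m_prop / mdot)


tb = 113726 / 474.0 = 239.9 s

239.9 s


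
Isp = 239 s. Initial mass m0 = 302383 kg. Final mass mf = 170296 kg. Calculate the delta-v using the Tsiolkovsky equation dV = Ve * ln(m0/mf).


Ve = 239 * 9.81 = 2344.59 m/s
dV = 2344.59 * ln(302383/170296) = 1346 m/s

1346 m/s


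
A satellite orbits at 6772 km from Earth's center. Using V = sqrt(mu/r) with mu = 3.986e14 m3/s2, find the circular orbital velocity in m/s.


V = sqrt(3.986e14 / 6772000) = 7672 m/s

7672 m/s


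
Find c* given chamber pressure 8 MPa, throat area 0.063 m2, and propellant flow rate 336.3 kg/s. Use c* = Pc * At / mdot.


c* = 8e6 * 0.063 / 336.3 = 1499 m/s

1499 m/s


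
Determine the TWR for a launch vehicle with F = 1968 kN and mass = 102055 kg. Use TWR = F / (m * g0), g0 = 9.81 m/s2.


TWR = 1968000 / (102055 * 9.81) = 1.97

1.97


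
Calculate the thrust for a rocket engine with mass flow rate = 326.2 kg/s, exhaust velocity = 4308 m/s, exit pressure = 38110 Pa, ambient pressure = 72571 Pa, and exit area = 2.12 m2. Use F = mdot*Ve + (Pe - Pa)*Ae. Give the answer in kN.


F = 326.2 * 4308 + (38110 - 72571) * 2.12 = 1.3322e+06 N = 1332.2 kN

1332.2 kN


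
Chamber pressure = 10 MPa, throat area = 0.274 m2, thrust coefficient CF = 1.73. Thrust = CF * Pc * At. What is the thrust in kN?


F = 1.73 * 10e6 * 0.274 = 4.7402e+06 N = 4740.2 kN

4740.2 kN


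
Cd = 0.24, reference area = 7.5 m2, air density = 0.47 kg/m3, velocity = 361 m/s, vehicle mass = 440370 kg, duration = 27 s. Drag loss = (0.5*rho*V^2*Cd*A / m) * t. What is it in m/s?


D = 0.5 * 0.47 * 361^2 * 0.24 * 7.5 = 55125.78 N
a = 55125.78 / 440370 = 0.1252 m/s2
dV = 0.1252 * 27 = 3.4 m/s

3.4 m/s


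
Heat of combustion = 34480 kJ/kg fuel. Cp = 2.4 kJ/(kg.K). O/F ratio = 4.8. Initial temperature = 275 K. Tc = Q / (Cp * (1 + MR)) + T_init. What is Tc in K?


Tc = 34480 / (2.4 * (1 + 4.8)) + 275 = 2752 K

2752 K


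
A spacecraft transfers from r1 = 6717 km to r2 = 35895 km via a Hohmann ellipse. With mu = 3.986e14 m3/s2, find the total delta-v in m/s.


V1 = sqrt(mu/r1) = 7703.37 m/s
dV1 = V1*(sqrt(2*r2/(r1+r2)) - 1) = 2295.41 m/s
V2 = sqrt(mu/r2) = 3332.36 m/s
dV2 = V2*(1 - sqrt(2*r1/(r1+r2))) = 1461.3 m/s
Total dV = 3757 m/s

3757 m/s


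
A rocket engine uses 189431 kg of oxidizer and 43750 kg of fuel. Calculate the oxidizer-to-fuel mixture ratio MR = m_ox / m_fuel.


MR = 189431 / 43750 = 4.33

4.33


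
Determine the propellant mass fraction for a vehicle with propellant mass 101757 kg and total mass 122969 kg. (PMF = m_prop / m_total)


PMF = 101757 / 122969 = 0.828

0.828


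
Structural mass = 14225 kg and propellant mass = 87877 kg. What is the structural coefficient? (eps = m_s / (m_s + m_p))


eps = 14225 / (14225 + 87877) = 0.1393

0.1393


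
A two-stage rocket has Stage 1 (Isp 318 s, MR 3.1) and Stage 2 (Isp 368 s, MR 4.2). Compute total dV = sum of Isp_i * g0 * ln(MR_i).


dV1 = 318 * 9.81 * ln(3.1) = 3529.5 m/s
dV2 = 368 * 9.81 * ln(4.2) = 5180.8 m/s
Total dV = 3529.5 + 5180.8 = 8710.3 m/s ~ 8710 m/s

8710 m/s


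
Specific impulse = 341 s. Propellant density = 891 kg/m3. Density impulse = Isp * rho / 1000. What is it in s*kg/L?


rho*Isp = 341 * 891 / 1000 = 304 s*kg/L

304 s*kg/L


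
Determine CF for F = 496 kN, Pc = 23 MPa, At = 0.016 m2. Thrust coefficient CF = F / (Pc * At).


CF = 496000 / (23e6 * 0.016) = 1.35

1.35


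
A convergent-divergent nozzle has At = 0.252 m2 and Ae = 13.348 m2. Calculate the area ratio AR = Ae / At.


AR = 13.348 / 0.252 = 53.0

53.0


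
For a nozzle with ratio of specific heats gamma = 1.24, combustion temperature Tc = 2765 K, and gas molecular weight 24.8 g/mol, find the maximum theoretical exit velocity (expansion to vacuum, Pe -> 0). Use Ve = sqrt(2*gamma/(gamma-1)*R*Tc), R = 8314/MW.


R = 8314 / 24.8 = 335.24 J/(kg.K)
Ve = sqrt(2 * 1.24 / (1.24 - 1) * 335.24 * 2765) = 3095 m/s

3095 m/s


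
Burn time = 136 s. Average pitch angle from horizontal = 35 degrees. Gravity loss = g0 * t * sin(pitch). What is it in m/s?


GL = 9.81 * 136 * sin(35 deg) = 765 m/s

765 m/s


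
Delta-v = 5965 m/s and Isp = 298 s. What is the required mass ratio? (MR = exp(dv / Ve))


Ve = 298 * 9.81 = 2923.38 m/s
MR = exp(5965 / 2923.38) = 7.694

7.694


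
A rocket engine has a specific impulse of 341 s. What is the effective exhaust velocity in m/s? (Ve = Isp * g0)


Ve = Isp * g0 = 341 * 9.81 = 3345.2 m/s

3345.2 m/s


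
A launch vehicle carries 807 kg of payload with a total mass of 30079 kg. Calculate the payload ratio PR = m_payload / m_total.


PR = 807 / 30079 = 0.0268

0.0268


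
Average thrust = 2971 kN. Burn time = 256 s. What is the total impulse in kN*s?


It = 2971 * 256 = 760576 kN*s

760576 kN*s


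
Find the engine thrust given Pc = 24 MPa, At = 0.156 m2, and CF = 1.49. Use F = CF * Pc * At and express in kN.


F = 1.49 * 24e6 * 0.156 = 5.5786e+06 N = 5578.6 kN

5578.6 kN


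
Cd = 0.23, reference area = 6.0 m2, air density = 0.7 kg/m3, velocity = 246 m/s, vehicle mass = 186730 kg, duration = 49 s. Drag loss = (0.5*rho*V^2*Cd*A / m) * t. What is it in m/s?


D = 0.5 * 0.7 * 246^2 * 0.23 * 6.0 = 29229.23 N
a = 29229.23 / 186730 = 0.1565 m/s2
dV = 0.1565 * 49 = 7.7 m/s

7.7 m/s


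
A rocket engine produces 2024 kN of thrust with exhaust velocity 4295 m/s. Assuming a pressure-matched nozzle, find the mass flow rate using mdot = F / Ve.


mdot = F / Ve = 2024000 / 4295 = 471.2 kg/s

471.2 kg/s


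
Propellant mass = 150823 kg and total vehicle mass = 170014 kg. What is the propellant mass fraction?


PMF = 150823 / 170014 = 0.887

0.887


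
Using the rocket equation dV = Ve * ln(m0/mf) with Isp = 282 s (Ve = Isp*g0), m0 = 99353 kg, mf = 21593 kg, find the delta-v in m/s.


Ve = 282 * 9.81 = 2766.42 m/s
dV = 2766.42 * ln(99353/21593) = 4222 m/s

4222 m/s


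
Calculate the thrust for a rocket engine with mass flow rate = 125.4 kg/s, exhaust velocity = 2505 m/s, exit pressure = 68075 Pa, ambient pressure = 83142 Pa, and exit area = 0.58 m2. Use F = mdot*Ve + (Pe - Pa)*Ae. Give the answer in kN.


F = 125.4 * 2505 + (68075 - 83142) * 0.58 = 305388.0 N = 305.4 kN

305.4 kN


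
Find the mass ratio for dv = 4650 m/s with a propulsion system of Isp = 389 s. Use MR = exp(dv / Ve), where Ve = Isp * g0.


Ve = 389 * 9.81 = 3816.09 m/s
MR = exp(4650 / 3816.09) = 3.382

3.382


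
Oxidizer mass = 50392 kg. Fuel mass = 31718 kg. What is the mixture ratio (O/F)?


MR = 50392 / 31718 = 1.59

1.59


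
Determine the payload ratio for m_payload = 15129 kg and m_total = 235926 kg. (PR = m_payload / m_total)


PR = 15129 / 235926 = 0.0641

0.0641


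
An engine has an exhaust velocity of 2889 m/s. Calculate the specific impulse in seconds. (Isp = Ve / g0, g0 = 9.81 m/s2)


Isp = Ve / g0 = 2889 / 9.81 = 294.5 s

294.5 s


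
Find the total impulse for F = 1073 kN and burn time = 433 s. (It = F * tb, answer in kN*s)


It = 1073 * 433 = 464609 kN*s

464609 kN*s


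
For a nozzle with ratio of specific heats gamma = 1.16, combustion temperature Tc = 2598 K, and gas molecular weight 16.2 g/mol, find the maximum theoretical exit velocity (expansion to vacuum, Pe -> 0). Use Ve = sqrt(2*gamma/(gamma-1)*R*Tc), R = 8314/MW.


R = 8314 / 16.2 = 513.21 J/(kg.K)
Ve = sqrt(2 * 1.16 / (1.16 - 1) * 513.21 * 2598) = 4397 m/s

4397 m/s


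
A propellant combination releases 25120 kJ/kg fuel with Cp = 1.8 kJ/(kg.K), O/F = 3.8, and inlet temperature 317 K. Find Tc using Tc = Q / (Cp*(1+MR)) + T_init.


Tc = 25120 / (1.8 * (1 + 3.8)) + 317 = 3224 K

3224 K


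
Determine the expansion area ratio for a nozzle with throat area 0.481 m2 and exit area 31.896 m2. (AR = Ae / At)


AR = 31.896 / 0.481 = 66.3

66.3


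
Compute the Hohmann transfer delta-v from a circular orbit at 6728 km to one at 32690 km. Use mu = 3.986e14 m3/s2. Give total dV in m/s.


V1 = sqrt(mu/r1) = 7697.07 m/s
dV1 = V1*(sqrt(2*r2/(r1+r2)) - 1) = 2215.83 m/s
V2 = sqrt(mu/r2) = 3491.9 m/s
dV2 = V2*(1 - sqrt(2*r1/(r1+r2))) = 1451.7 m/s
Total dV = 3668 m/s

3668 m/s


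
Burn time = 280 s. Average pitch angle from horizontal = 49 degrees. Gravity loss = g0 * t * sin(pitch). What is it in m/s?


GL = 9.81 * 280 * sin(49 deg) = 2073 m/s

2073 m/s


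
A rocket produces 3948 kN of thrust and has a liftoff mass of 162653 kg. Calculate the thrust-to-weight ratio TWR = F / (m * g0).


TWR = 3948000 / (162653 * 9.81) = 2.47

2.47


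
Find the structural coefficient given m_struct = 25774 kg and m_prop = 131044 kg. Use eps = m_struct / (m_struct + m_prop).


eps = 25774 / (25774 + 131044) = 0.1644

0.1644


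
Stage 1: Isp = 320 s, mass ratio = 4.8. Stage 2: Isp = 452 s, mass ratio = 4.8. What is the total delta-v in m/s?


dV1 = 320 * 9.81 * ln(4.8) = 4924.2 m/s
dV2 = 452 * 9.81 * ln(4.8) = 6955.4 m/s
Total dV = 4924.2 + 6955.4 = 11879.6 m/s ~ 11880 m/s

11880 m/s


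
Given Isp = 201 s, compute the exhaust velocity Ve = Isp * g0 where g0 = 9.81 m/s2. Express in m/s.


Ve = Isp * g0 = 201 * 9.81 = 1971.8 m/s

1971.8 m/s


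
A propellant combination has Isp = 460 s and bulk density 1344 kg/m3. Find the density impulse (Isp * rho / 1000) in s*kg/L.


rho*Isp = 460 * 1344 / 1000 = 618 s*kg/L

618 s*kg/L


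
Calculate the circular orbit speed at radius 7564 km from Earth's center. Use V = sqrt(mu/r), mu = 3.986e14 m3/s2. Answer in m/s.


V = sqrt(3.986e14 / 7564000) = 7259 m/s

7259 m/s


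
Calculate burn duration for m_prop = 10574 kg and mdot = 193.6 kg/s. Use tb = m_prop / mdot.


tb = 10574 / 193.6 = 54.6 s

54.6 s


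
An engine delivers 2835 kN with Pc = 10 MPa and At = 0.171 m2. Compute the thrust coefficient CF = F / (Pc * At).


CF = 2835000 / (10e6 * 0.171) = 1.66

1.66


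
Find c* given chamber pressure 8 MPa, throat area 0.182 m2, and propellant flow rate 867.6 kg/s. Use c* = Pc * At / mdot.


c* = 8e6 * 0.182 / 867.6 = 1678 m/s

1678 m/s


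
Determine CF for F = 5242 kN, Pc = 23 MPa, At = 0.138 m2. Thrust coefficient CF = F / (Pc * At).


CF = 5242000 / (23e6 * 0.138) = 1.65

1.65


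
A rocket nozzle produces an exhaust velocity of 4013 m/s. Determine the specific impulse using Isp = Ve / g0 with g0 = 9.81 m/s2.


Isp = Ve / g0 = 4013 / 9.81 = 409.1 s

409.1 s


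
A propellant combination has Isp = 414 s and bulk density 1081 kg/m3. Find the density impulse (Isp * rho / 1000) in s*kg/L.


rho*Isp = 414 * 1081 / 1000 = 448 s*kg/L

448 s*kg/L


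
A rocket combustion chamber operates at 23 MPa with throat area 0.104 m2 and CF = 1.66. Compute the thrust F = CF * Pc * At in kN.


F = 1.66 * 23e6 * 0.104 = 3.9707e+06 N = 3970.7 kN

3970.7 kN


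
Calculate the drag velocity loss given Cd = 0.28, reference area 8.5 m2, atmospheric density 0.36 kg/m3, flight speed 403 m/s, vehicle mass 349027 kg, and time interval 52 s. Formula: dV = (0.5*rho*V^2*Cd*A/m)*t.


D = 0.5 * 0.36 * 403^2 * 0.28 * 8.5 = 69576.02 N
a = 69576.02 / 349027 = 0.1993 m/s2
dV = 0.1993 * 52 = 10.4 m/s

10.4 m/s


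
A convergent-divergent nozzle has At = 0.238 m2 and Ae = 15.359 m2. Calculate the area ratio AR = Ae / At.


AR = 15.359 / 0.238 = 64.5

64.5


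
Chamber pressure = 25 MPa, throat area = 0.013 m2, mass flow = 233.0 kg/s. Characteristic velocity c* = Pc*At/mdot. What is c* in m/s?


c* = 25e6 * 0.013 / 233.0 = 1395 m/s

1395 m/s


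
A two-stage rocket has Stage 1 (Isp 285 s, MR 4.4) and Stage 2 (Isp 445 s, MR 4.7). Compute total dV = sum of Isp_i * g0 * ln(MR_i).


dV1 = 285 * 9.81 * ln(4.4) = 4142.3 m/s
dV2 = 445 * 9.81 * ln(4.7) = 6755.8 m/s
Total dV = 4142.3 + 6755.8 = 10898.1 m/s ~ 10898 m/s

10898 m/s


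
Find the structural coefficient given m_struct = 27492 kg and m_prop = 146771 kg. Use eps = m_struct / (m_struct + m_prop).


eps = 27492 / (27492 + 146771) = 0.1578

0.1578


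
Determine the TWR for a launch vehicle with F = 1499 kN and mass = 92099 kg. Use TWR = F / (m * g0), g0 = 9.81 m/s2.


TWR = 1499000 / (92099 * 9.81) = 1.66

1.66


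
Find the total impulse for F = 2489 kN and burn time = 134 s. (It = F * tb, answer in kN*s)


It = 2489 * 134 = 333526 kN*s

333526 kN*s


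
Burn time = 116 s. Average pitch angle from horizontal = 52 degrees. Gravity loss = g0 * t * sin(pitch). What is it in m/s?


GL = 9.81 * 116 * sin(52 deg) = 897 m/s

897 m/s


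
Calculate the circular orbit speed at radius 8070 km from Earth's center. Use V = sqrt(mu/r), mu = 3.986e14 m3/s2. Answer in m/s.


V = sqrt(3.986e14 / 8070000) = 7028 m/s

7028 m/s


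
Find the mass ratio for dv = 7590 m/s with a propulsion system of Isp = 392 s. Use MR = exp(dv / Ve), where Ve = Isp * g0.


Ve = 392 * 9.81 = 3845.52 m/s
MR = exp(7590 / 3845.52) = 7.197

7.197


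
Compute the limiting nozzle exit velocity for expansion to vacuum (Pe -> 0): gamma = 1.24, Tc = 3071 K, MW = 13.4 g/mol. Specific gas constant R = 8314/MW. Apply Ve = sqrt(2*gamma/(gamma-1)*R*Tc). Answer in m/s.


R = 8314 / 13.4 = 620.45 J/(kg.K)
Ve = sqrt(2 * 1.24 / (1.24 - 1) * 620.45 * 3071) = 4437 m/s

4437 m/s


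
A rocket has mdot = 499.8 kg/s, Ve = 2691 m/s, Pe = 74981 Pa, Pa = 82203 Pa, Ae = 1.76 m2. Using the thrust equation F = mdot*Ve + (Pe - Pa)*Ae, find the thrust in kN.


F = 499.8 * 2691 + (74981 - 82203) * 1.76 = 1.3323e+06 N = 1332.3 kN

1332.3 kN


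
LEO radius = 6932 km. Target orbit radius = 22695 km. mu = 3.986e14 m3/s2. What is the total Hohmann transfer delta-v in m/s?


V1 = sqrt(mu/r1) = 7582.97 m/s
dV1 = V1*(sqrt(2*r2/(r1+r2)) - 1) = 1802.92 m/s
V2 = sqrt(mu/r2) = 4190.86 m/s
dV2 = V2*(1 - sqrt(2*r1/(r1+r2))) = 1324.02 m/s
Total dV = 3127 m/s

3127 m/s


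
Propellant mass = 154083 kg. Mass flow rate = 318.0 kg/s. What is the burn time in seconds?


tb = 154083 / 318.0 = 484.5 s

484.5 s


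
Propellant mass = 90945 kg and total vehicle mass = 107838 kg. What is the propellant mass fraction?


PMF = 90945 / 107838 = 0.843

0.843


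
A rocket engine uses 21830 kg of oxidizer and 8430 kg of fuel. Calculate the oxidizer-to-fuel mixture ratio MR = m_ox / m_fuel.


MR = 21830 / 8430 = 2.59

2.59


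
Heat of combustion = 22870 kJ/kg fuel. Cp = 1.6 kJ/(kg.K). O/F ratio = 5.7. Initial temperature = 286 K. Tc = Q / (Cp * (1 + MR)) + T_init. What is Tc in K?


Tc = 22870 / (1.6 * (1 + 5.7)) + 286 = 2419 K

2419 K


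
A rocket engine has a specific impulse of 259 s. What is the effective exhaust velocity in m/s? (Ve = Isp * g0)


Ve = Isp * g0 = 259 * 9.81 = 2540.8 m/s

2540.8 m/s


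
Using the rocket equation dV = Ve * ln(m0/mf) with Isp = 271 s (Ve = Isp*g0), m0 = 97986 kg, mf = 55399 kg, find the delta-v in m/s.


Ve = 271 * 9.81 = 2658.51 m/s
dV = 2658.51 * ln(97986/55399) = 1516 m/s

1516 m/s


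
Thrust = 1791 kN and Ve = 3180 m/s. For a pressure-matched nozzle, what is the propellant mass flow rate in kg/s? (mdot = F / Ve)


mdot = F / Ve = 1791000 / 3180 = 563.2 kg/s

563.2 kg/s


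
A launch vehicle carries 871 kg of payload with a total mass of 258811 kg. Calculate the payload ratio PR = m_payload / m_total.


PR = 871 / 258811 = 0.0034

0.0034


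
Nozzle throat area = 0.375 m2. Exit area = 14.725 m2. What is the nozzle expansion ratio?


AR = 14.725 / 0.375 = 39.3

39.3


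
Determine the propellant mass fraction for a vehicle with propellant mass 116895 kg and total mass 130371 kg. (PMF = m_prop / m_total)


PMF = 116895 / 130371 = 0.897

0.897


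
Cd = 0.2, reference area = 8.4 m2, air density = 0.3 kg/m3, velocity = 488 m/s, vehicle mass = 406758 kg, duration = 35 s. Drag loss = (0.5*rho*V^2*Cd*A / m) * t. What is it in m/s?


D = 0.5 * 0.3 * 488^2 * 0.2 * 8.4 = 60012.29 N
a = 60012.29 / 406758 = 0.1475 m/s2
dV = 0.1475 * 35 = 5.2 m/s

5.2 m/s


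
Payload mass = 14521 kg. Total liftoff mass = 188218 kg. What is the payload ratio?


PR = 14521 / 188218 = 0.0771

0.0771


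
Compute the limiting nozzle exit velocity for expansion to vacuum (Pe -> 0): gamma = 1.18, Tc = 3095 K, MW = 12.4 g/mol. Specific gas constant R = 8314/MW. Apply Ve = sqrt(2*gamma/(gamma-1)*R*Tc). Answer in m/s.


R = 8314 / 12.4 = 670.48 J/(kg.K)
Ve = sqrt(2 * 1.18 / (1.18 - 1) * 670.48 * 3095) = 5216 m/s

5216 m/s


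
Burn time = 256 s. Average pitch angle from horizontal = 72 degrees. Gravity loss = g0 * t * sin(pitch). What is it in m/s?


GL = 9.81 * 256 * sin(72 deg) = 2388 m/s

2388 m/s


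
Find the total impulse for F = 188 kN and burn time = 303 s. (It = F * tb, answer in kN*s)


It = 188 * 303 = 56964 kN*s

56964 kN*s


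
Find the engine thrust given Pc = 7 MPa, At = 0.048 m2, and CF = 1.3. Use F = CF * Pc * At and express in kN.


F = 1.3 * 7e6 * 0.048 = 436800.0 N = 436.8 kN

436.8 kN


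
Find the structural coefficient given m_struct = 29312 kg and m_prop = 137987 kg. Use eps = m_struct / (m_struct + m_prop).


eps = 29312 / (29312 + 137987) = 0.1752

0.1752


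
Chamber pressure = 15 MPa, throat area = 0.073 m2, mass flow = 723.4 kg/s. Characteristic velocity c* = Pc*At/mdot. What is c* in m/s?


c* = 15e6 * 0.073 / 723.4 = 1514 m/s

1514 m/s


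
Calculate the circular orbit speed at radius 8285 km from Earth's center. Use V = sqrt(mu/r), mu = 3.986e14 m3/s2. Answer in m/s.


V = sqrt(3.986e14 / 8285000) = 6936 m/s

6936 m/s


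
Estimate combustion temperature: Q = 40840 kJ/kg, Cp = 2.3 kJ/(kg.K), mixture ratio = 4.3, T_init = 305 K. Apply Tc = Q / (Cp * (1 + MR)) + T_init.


Tc = 40840 / (2.3 * (1 + 4.3)) + 305 = 3655 K

3655 K


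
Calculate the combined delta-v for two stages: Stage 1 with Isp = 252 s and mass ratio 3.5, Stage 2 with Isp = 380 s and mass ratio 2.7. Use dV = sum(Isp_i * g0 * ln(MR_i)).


dV1 = 252 * 9.81 * ln(3.5) = 3097.0 m/s
dV2 = 380 * 9.81 * ln(2.7) = 3702.6 m/s
Total dV = 3097.0 + 3702.6 = 6799.6 m/s ~ 6800 m/s

6800 m/s


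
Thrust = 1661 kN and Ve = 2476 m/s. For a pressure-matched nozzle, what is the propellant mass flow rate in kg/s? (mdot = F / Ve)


mdot = F / Ve = 1661000 / 2476 = 670.8 kg/s

670.8 kg/s


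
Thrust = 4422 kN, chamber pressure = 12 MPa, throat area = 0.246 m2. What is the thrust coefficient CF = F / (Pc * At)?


CF = 4422000 / (12e6 * 0.246) = 1.5

1.5


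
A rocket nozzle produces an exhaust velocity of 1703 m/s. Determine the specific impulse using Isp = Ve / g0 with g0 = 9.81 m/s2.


Isp = Ve / g0 = 1703 / 9.81 = 173.6 s

173.6 s


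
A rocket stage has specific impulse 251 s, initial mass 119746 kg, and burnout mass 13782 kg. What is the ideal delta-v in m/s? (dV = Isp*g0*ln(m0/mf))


Ve = 251 * 9.81 = 2462.31 m/s
dV = 2462.31 * ln(119746/13782) = 5324 m/s

5324 m/s


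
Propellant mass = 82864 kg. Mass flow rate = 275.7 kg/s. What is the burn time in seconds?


tb = 82864 / 275.7 = 300.6 s

300.6 s


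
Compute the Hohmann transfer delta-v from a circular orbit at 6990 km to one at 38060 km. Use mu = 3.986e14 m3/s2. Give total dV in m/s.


V1 = sqrt(mu/r1) = 7551.44 m/s
dV1 = V1*(sqrt(2*r2/(r1+r2)) - 1) = 2264.5 m/s
V2 = sqrt(mu/r2) = 3236.19 m/s
dV2 = V2*(1 - sqrt(2*r1/(r1+r2))) = 1433.42 m/s
Total dV = 3698 m/s

3698 m/s


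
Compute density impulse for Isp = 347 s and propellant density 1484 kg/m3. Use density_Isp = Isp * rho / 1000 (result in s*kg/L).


rho*Isp = 347 * 1484 / 1000 = 515 s*kg/L

515 s*kg/L


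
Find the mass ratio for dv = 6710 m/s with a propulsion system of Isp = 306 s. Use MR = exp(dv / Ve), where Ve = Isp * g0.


Ve = 306 * 9.81 = 3001.86 m/s
MR = exp(6710 / 3001.86) = 9.349

9.349


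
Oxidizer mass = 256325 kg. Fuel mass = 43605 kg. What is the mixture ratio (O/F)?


MR = 256325 / 43605 = 5.88

5.88


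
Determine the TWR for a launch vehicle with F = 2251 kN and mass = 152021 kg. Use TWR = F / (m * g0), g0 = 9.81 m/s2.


TWR = 2251000 / (152021 * 9.81) = 1.51

1.51


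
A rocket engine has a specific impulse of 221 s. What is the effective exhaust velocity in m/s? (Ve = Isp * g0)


Ve = Isp * g0 = 221 * 9.81 = 2168.0 m/s

2168.0 m/s


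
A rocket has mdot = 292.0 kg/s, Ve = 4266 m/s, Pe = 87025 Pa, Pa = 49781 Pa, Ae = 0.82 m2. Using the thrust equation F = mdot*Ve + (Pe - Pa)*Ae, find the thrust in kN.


F = 292.0 * 4266 + (87025 - 49781) * 0.82 = 1.2762e+06 N = 1276.2 kN

1276.2 kN


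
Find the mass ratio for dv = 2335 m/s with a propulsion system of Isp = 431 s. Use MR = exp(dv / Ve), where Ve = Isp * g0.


Ve = 431 * 9.81 = 4228.11 m/s
MR = exp(2335 / 4228.11) = 1.737

1.737


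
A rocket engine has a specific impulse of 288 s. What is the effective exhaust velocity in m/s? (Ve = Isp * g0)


Ve = Isp * g0 = 288 * 9.81 = 2825.3 m/s

2825.3 m/s


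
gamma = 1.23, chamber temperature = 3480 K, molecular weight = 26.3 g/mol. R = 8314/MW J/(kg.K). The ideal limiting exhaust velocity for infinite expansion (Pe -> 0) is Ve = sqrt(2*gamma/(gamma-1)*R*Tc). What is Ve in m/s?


R = 8314 / 26.3 = 316.12 J/(kg.K)
Ve = sqrt(2 * 1.23 / (1.23 - 1) * 316.12 * 3480) = 3430 m/s

3430 m/s


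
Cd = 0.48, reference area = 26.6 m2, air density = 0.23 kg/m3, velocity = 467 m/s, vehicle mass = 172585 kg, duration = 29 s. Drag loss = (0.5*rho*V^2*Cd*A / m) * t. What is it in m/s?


D = 0.5 * 0.23 * 467^2 * 0.48 * 26.6 = 320224.44 N
a = 320224.44 / 172585 = 1.8555 m/s2
dV = 1.8555 * 29 = 53.8 m/s

53.8 m/s


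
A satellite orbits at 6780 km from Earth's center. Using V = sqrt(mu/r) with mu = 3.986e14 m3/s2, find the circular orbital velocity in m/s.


V = sqrt(3.986e14 / 6780000) = 7668 m/s

7668 m/s


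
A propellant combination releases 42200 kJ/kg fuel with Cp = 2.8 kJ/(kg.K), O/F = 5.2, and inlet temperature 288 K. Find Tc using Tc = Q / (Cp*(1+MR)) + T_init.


Tc = 42200 / (2.8 * (1 + 5.2)) + 288 = 2719 K

2719 K
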